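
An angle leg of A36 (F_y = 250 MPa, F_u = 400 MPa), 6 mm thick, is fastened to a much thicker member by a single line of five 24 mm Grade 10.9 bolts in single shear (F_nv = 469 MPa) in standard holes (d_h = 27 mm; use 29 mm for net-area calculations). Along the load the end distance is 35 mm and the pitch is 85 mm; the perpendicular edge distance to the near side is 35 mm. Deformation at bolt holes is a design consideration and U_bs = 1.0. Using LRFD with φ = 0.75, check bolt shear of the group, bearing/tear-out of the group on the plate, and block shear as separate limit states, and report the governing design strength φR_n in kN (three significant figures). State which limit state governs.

Bolt shear: A_b = π·24²/4 = 452.4 mm²; R_n = 469 × 452.4 × 5 × 1 / 1000 = 1061 kN → 0.75 × 1061 = 796 kN.
Bearing: edge l_c = 21.5, r_n = 61.92 kN; interior l_c = 58, r_n = 138.2 kN; R_n = 61.92 + 4·138.2 = 614.9 kN → 461 kN.
Block shear: A_gv = 2250, A_nv = 1467, A_nt = 123 mm²; R_n = min(0.6F_uA_nv, 0.6F_yA_gv) + U_bs·F_u·A_nt = 386.7 kN → 290 kN.
Block shear governs: 290 kN.

290 kN (block shear governs)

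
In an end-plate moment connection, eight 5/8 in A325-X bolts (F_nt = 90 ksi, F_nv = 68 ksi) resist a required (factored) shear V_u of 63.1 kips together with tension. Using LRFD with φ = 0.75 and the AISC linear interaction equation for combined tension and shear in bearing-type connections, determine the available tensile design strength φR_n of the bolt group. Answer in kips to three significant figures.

A_b = π·0.625²/4 = 0.3068 in²; f_rv = 63.1 / (8 × 0.3068) = 25.71 ksi.
F'_nt = 1.3 F_nt − (F_nt / φF_nv) f_rv = 1.3·90 − (90/(0.75·68))·25.71 = 71.63 ksi, capped at F_nt → F'_nt = 71.63 ksi.
R_n = F'_nt · A_b · n = 71.63 × 0.3068 × 8 = 175.8 kips.
Design strength φR_n = 0.75 × 175.8 = 132 kips.

132 kips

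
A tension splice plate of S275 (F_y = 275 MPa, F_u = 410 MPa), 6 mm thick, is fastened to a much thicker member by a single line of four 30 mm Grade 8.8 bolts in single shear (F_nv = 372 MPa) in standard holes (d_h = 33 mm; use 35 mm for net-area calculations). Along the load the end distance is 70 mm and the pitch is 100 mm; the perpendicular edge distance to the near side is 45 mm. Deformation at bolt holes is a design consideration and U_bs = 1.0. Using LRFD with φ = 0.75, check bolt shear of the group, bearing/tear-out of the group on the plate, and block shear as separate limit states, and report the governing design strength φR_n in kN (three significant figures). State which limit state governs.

Bolt shear: A_b = π·30²/4 = 706.9 mm²; R_n = 372 × 706.9 × 4 × 1 / 1000 = 1052 kN → 0.75 × 1052 = 789 kN.
Bearing: edge l_c = 53.5, r_n = 157.9 kN; interior l_c = 67, r_n = 177.1 kN; R_n = 157.9 + 3·177.1 = 689.3 kN → 517 kN.
Block shear: A_gv = 2220, A_nv = 1485, A_nt = 165 mm²; R_n = min(0.6F_uA_nv, 0.6F_yA_gv) + U_bs·F_u·A_nt = 433 kN → 325 kN.
Block shear governs: 325 kN.

325 kN (block shear governs)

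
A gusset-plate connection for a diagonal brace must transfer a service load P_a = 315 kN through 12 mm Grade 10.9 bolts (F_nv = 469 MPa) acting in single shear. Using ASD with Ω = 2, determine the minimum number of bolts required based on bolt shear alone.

12 bolts

A_b = π·12²/4 = 113.1 mm².
Per-bolt allowable strength R_n/Ω = 469 × 113.1 × 1 / 1000 / 2 = 26.52 kN.
n ≥ 315 / 26.52 = 11.88 → use 12 bolts.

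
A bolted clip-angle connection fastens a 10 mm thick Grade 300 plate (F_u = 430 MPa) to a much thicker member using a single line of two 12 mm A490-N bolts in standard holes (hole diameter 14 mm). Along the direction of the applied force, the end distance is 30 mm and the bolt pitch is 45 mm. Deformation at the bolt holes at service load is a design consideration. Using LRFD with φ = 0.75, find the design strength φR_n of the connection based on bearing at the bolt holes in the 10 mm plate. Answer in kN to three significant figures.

182 kN

Per bolt r_n = 1.2 l_c t F_u ≤ 2.4 d t F_u; upper limit = 2.4 × 12 × 10 × 430 / 1000 = 123.8 kN.
Edge bolt: l_c = 30 − 14/2 = 23 mm → 1.2 × 23 × 10 × 430 / 1000 = 118.7 → r_n = 118.7 kN.
Interior bolts: l_c = 45 − 14 = 31 mm → 1.2 × 31 × 10 × 430 / 1000 = 160 → r_n = 123.8 kN.
R_n = 1 × 118.7 + 1 × 123.8 = 242.5 kN.
Design strength φR_n = 0.75 × 242.5 = 182 kN.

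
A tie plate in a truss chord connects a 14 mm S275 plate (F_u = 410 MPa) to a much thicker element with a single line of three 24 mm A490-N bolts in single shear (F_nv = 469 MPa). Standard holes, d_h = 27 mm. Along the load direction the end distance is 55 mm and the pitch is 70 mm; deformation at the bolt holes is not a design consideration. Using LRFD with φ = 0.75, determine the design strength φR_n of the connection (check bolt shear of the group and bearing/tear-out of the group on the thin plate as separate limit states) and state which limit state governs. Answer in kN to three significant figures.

477 kN (bolt shear governs)

Bolt shear: A_b = π·24²/4 = 452.4 mm²; R_n = 469 × 452.4 × 3 × 1 / 1000 = 636.5 kN → 0.75 × 636.5 = 477 kN.
Bearing (1.5 l_c t F_u ≤ 3.0 d t F_u): upper limit = 3.0·24·14·410 / 1000 = 413.3 kN.
  Edge l_c = 55 − 27/2 = 41.5 → r_n = 357.3 kN; interior l_c = 70 − 27 = 43 → r_n = 370.2 kN.
  R_n,bearing = 1·357.3 + 2·370.2 = 1098 kN → 0.75 × 1098 = 823 kN.
Bolt shear governs: 477 kN.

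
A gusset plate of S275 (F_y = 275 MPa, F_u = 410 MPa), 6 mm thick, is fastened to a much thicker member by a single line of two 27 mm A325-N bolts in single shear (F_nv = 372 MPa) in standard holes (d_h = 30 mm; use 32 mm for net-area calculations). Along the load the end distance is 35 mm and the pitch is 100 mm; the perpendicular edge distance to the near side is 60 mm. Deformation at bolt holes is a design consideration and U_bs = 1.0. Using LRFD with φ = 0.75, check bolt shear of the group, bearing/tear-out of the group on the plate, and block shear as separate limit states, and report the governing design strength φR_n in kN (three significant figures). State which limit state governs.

Bolt shear: A_b = π·27²/4 = 572.6 mm²; R_n = 372 × 572.6 × 2 × 1 / 1000 = 426 kN → 0.75 × 426 = 319 kN.
Bearing: edge l_c = 20, r_n = 59.04 kN; interior l_c = 70, r_n = 159.4 kN; R_n = 59.04 + 1·159.4 = 218.4 kN → 164 kN.
Block shear: A_gv = 810, A_nv = 522, A_nt = 264 mm²; R_n = min(0.6F_uA_nv, 0.6F_yA_gv) + U_bs·F_u·A_nt = 236.7 kN → 177 kN.
Bearing governs: 164 kN.

164 kN (bearing governs)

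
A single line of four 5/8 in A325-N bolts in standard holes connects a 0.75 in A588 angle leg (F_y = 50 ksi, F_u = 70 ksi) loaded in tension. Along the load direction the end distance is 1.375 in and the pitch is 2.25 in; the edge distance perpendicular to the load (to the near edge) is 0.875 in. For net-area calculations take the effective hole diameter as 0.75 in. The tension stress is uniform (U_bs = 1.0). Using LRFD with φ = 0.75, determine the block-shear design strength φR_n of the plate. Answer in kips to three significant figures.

150 kips

Shear plane L_v = 1.375 + 3·2.25 = 8.125 in; A_gv = 8.125 × 0.75 = 6.094 in².
A_nv = (8.125 − 3.5·0.75) × 0.75 = 4.125 in².
A_nt = (0.875 − 0.5·0.75) × 0.75 = 0.375 in².
0.6 F_u A_nv = 173.2 kips; 0.6 F_y A_gv = 182.8 kips → shear rupture governs the shear term.
R_n = 173.2 + 1.0 × 70 × 0.375 = 199.5 kips.
Design strength φR_n = 0.75 × 199.5 = 150 kips.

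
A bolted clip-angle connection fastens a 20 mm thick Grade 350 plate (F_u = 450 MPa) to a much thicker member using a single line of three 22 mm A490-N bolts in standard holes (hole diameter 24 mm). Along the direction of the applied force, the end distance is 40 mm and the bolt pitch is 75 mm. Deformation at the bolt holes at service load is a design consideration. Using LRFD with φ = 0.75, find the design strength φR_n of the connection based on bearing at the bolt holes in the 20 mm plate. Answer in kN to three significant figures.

940 kN

Per bolt r_n = 1.2 l_c t F_u ≤ 2.4 d t F_u; upper limit = 2.4 × 22 × 20 × 450 / 1000 = 475.2 kN.
Edge bolt: l_c = 40 − 24/2 = 28 mm → 1.2 × 28 × 20 × 450 / 1000 = 302.4 → r_n = 302.4 kN.
Interior bolts: l_c = 75 − 24 = 51 mm → 1.2 × 51 × 20 × 450 / 1000 = 550.8 → r_n = 475.2 kN.
R_n = 1 × 302.4 + 2 × 475.2 = 1253 kN.
Design strength φR_n = 0.75 × 1253 = 940 kN.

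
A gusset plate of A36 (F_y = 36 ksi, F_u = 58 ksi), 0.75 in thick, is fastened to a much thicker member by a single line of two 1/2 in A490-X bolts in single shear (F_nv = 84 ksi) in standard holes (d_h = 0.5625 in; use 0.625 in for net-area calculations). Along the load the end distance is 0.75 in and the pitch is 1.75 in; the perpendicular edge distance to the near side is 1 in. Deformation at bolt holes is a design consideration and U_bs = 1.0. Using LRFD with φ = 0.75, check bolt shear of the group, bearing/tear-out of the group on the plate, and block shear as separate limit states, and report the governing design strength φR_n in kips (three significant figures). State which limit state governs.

Bolt shear: A_b = π·0.5²/4 = 0.1963 in²; R_n = 84 × 0.1963 × 2 × 1 = 32.99 kips → 0.75 × 32.99 = 24.7 kips.
Bearing: edge l_c = 0.4688, r_n = 24.47 kips; interior l_c = 1.188, r_n = 52.2 kips; R_n = 24.47 + 1·52.2 = 76.67 kips → 57.5 kips.
Block shear: A_gv = 1.875, A_nv = 1.172, A_nt = 0.5156 in²; R_n = min(0.6F_uA_nv, 0.6F_yA_gv) + U_bs·F_u·A_nt = 70.41 kips → 52.8 kips.
Bolt shear governs: 24.7 kips.

24.7 kips (bolt shear governs)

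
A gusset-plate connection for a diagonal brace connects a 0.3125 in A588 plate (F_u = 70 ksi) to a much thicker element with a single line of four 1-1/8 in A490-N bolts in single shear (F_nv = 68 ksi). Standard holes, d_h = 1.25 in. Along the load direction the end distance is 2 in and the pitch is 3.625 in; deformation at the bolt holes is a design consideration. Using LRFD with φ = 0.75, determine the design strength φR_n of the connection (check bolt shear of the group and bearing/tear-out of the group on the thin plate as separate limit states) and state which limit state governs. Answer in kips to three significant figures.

160 kips (bearing governs)

Bolt shear: A_b = π·1.125²/4 = 0.994 in²; R_n = 68 × 0.994 × 4 × 1 = 270.4 kips → 0.75 × 270.4 = 203 kips.
Bearing (1.2 l_c t F_u ≤ 2.4 d t F_u): upper limit = 2.4·1.125·0.3125·70 = 59.06 kips.
  Edge l_c = 2 − 1.25/2 = 1.375 → r_n = 36.09 kips; interior l_c = 3.625 − 1.25 = 2.375 → r_n = 59.06 kips.
  R_n,bearing = 1·36.09 + 3·59.06 = 213.3 kips → 0.75 × 213.3 = 160 kips.
Bearing governs: 160 kips.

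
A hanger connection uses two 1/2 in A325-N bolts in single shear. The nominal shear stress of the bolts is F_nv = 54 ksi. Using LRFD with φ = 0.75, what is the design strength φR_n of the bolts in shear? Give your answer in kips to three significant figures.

A_b = π × 0.5² / 4 = 0.1963 in².
R_n = F_nv · A_b · n · n_s = 54 × 0.1963 × 2 × 1 = 21.21 kips.
Design strength φR_n = 0.75 × 21.21 = 15.9 kips.

15.9 kips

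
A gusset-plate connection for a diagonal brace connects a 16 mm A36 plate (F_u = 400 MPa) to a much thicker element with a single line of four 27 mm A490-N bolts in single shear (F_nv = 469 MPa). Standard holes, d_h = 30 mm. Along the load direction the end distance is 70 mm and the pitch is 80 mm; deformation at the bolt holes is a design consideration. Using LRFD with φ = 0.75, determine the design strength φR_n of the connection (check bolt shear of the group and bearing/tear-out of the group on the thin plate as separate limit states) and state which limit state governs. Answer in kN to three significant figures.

806 kN (bolt shear governs)

Bolt shear: A_b = π·27²/4 = 572.6 mm²; R_n = 469 × 572.6 × 4 × 1 / 1000 = 1074 kN → 0.75 × 1074 = 806 kN.
Bearing (1.2 l_c t F_u ≤ 2.4 d t F_u): upper limit = 2.4·27·16·400 / 1000 = 414.7 kN.
  Edge l_c = 70 − 30/2 = 55 → r_n = 414.7 kN; interior l_c = 80 − 30 = 50 → r_n = 384 kN.
  R_n,bearing = 1·414.7 + 3·384 = 1567 kN → 0.75 × 1567 = 1180 kN.
Bolt shear governs: 806 kN.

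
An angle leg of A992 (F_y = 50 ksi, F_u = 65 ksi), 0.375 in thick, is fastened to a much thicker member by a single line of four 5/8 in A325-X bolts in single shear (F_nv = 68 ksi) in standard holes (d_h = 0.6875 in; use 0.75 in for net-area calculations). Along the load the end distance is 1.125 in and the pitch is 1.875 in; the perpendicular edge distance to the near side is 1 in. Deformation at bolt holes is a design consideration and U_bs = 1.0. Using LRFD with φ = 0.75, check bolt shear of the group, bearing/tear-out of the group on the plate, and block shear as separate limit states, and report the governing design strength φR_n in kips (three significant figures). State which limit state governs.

Bolt shear: A_b = π·0.625²/4 = 0.3068 in²; R_n = 68 × 0.3068 × 4 × 1 = 83.45 kips → 0.75 × 83.45 = 62.6 kips.
Bearing: edge l_c = 0.7812, r_n = 22.85 kips; interior l_c = 1.188, r_n = 34.73 kips; R_n = 22.85 + 3·34.73 = 127.1 kips → 95.3 kips.
Block shear: A_gv = 2.531, A_nv = 1.547, A_nt = 0.2344 in²; R_n = min(0.6F_uA_nv, 0.6F_yA_gv) + U_bs·F_u·A_nt = 75.56 kips → 56.7 kips.
Block shear governs: 56.7 kips.

56.7 kips (block shear governs)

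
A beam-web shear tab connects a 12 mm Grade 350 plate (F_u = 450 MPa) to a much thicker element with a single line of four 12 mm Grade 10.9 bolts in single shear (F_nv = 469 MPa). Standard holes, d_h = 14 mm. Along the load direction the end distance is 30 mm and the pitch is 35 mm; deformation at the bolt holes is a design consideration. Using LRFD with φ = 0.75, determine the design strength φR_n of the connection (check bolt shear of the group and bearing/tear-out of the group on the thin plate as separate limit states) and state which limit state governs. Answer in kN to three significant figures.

Bolt shear: A_b = π·12²/4 = 113.1 mm²; R_n = 469 × 113.1 × 4 × 1 / 1000 = 212.2 kN → 0.75 × 212.2 = 159 kN.
Bearing (1.2 l_c t F_u ≤ 2.4 d t F_u): upper limit = 2.4·12·12·450 / 1000 = 155.5 kN.
  Edge l_c = 30 − 14/2 = 23 → r_n = 149 kN; interior l_c = 35 − 14 = 21 → r_n = 136.1 kN.
  R_n,bearing = 1·149 + 3·136.1 = 557.3 kN → 0.75 × 557.3 = 418 kN.
Bolt shear governs: 159 kN.

159 kN (bolt shear governs)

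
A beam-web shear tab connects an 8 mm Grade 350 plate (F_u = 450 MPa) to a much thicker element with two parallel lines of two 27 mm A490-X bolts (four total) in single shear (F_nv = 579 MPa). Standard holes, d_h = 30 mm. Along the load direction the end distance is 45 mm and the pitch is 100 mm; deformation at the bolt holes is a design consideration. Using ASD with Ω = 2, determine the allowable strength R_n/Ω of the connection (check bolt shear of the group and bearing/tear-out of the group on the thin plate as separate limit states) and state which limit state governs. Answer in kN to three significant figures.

Bolt shear: A_b = π·27²/4 = 572.6 mm²; R_n = 579 × 572.6 × 4 × 1 / 1000 = 1326 kN → 1326 / 2 = 663 kN.
Bearing (1.2 l_c t F_u ≤ 2.4 d t F_u): upper limit = 2.4·27·8·450 / 1000 = 233.3 kN.
  Edge l_c = 45 − 30/2 = 30 → r_n = 129.6 kN; interior l_c = 100 − 30 = 70 → r_n = 233.3 kN.
  R_n,bearing = 2·129.6 + 2·233.3 = 725.8 kN → 725.8 / 2 = 363 kN.
Bearing governs: 363 kN.

363 kN (bearing governs)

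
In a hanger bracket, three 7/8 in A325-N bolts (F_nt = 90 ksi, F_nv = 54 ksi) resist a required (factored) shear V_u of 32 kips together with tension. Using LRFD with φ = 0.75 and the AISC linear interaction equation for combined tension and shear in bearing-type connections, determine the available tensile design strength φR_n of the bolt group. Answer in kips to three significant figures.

A_b = π·0.875²/4 = 0.6013 in²; f_rv = 32 / (3 × 0.6013) = 17.74 ksi.
F'_nt = 1.3 F_nt − (F_nt / φF_nv) f_rv = 1.3·90 − (90/(0.75·54))·17.74 = 77.58 ksi, capped at F_nt → F'_nt = 77.58 ksi.
R_n = F'_nt · A_b · n = 77.58 × 0.6013 × 3 = 140 kips.
Design strength φR_n = 0.75 × 140 = 105 kips.

105 kips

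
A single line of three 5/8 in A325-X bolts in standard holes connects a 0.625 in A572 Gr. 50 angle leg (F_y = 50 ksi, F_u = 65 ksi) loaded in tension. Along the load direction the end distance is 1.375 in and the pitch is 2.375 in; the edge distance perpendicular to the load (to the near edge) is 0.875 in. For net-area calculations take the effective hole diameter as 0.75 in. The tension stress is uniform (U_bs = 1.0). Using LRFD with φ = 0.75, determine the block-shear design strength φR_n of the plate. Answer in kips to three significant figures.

Shear plane L_v = 1.375 + 2·2.375 = 6.125 in; A_gv = 6.125 × 0.625 = 3.828 in².
A_nv = (6.125 − 2.5·0.75) × 0.625 = 2.656 in².
A_nt = (0.875 − 0.5·0.75) × 0.625 = 0.3125 in².
0.6 F_u A_nv = 103.6 kips; 0.6 F_y A_gv = 114.8 kips → shear rupture governs the shear term.
R_n = 103.6 + 1.0 × 65 × 0.3125 = 123.9 kips.
Design strength φR_n = 0.75 × 123.9 = 92.9 kips.

92.9 kips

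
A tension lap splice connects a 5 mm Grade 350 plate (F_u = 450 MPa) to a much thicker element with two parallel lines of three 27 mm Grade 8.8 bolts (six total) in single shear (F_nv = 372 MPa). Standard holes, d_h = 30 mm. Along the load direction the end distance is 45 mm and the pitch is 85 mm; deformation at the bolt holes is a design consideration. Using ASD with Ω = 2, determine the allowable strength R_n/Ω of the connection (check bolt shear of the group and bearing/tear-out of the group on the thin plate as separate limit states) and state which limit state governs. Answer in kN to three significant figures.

373 kN (bearing governs)

Bolt shear: A_b = π·27²/4 = 572.6 mm²; R_n = 372 × 572.6 × 6 × 1 / 1000 = 1278 kN → 1278 / 2 = 639 kN.
Bearing (1.2 l_c t F_u ≤ 2.4 d t F_u): upper limit = 2.4·27·5·450 / 1000 = 145.8 kN.
  Edge l_c = 45 − 30/2 = 30 → r_n = 81 kN; interior l_c = 85 − 30 = 55 → r_n = 145.8 kN.
  R_n,bearing = 2·81 + 4·145.8 = 745.2 kN → 745.2 / 2 = 373 kN.
Bearing governs: 373 kN.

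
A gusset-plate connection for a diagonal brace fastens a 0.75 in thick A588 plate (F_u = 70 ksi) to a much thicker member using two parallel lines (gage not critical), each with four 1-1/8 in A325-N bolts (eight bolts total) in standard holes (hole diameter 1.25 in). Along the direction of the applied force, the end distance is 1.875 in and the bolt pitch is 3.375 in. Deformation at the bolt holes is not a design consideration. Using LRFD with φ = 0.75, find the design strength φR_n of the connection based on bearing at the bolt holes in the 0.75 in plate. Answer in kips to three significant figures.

901 kips

Per bolt r_n = 1.5 l_c t F_u ≤ 3.0 d t F_u; upper limit = 3.0 × 1.125 × 0.75 × 70 = 177.2 kips.
Edge bolt: l_c = 1.875 − 1.25/2 = 1.25 in → 1.5 × 1.25 × 0.75 × 70 = 98.44 → r_n = 98.44 kips.
Interior bolts: l_c = 3.375 − 1.25 = 2.125 in → 1.5 × 2.125 × 0.75 × 70 = 167.3 → r_n = 167.3 kips.
R_n = 2 × 98.44 + 6 × 167.3 = 1201 kips.
Design strength φR_n = 0.75 × 1201 = 901 kips.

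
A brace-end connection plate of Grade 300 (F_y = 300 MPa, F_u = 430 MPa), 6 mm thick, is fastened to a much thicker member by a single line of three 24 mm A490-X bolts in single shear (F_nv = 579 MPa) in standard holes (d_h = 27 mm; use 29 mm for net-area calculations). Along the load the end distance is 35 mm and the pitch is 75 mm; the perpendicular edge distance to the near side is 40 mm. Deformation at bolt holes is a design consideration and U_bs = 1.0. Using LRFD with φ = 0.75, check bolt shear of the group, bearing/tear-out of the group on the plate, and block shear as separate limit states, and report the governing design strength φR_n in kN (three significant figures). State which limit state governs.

Bolt shear: A_b = π·24²/4 = 452.4 mm²; R_n = 579 × 452.4 × 3 × 1 / 1000 = 785.8 kN → 0.75 × 785.8 = 589 kN.
Bearing: edge l_c = 21.5, r_n = 66.56 kN; interior l_c = 48, r_n = 148.6 kN; R_n = 66.56 + 2·148.6 = 363.8 kN → 273 kN.
Block shear: A_gv = 1110, A_nv = 675, A_nt = 153 mm²; R_n = min(0.6F_uA_nv, 0.6F_yA_gv) + U_bs·F_u·A_nt = 239.9 kN → 180 kN.
Block shear governs: 180 kN.

180 kN (block shear governs)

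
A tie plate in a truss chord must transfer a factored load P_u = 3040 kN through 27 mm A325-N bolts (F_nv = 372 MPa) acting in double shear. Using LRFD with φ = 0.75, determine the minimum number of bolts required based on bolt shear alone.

10 bolts

A_b = π·27²/4 = 572.6 mm².
Per-bolt design strength φR_n = 0.75 × 372 × 572.6 × 2 / 1000 = 319.5 kN.
n ≥ 3040 / 319.5 = 9.515 → use 10 bolts.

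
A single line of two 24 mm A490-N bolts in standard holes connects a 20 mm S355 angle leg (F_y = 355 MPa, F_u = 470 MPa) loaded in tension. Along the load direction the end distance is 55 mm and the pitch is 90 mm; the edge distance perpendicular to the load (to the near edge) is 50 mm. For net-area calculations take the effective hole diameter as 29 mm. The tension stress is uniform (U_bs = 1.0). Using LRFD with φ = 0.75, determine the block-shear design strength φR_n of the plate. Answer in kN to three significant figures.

680 kN

Shear plane L_v = 55 + 1·90 = 145 mm; A_gv = 145 × 20 = 2900 mm².
A_nv = (145 − 1.5·29) × 20 = 2030 mm².
A_nt = (50 − 0.5·29) × 20 = 710 mm².
0.6 F_u A_nv = 572.5 kN; 0.6 F_y A_gv = 617.7 kN → shear rupture governs the shear term.
R_n = 572.5 + 1.0 × 470 × 710 / 1000 = 906.2 kN.
Design strength φR_n = 0.75 × 906.2 = 680 kN.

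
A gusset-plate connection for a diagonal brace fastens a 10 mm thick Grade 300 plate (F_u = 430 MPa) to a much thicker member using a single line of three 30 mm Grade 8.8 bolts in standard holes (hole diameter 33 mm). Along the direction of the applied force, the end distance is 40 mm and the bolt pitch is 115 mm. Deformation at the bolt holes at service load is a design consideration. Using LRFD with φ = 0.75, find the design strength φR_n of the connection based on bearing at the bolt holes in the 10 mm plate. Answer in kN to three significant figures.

Per bolt r_n = 1.2 l_c t F_u ≤ 2.4 d t F_u; upper limit = 2.4 × 30 × 10 × 430 / 1000 = 309.6 kN.
Edge bolt: l_c = 40 − 33/2 = 23.5 mm → 1.2 × 23.5 × 10 × 430 / 1000 = 121.3 → r_n = 121.3 kN.
Interior bolts: l_c = 115 − 33 = 82 mm → 1.2 × 82 × 10 × 430 / 1000 = 423.1 → r_n = 309.6 kN.
R_n = 1 × 121.3 + 2 × 309.6 = 740.5 kN.
Design strength φR_n = 0.75 × 740.5 = 555 kN.

555 kN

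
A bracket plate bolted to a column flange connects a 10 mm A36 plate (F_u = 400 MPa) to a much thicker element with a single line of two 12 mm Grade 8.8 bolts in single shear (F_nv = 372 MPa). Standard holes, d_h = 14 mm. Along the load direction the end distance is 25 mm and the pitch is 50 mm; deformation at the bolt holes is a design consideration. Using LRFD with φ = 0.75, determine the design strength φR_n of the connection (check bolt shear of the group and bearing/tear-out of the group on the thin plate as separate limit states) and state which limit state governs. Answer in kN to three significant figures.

Bolt shear: A_b = π·12²/4 = 113.1 mm²; R_n = 372 × 113.1 × 2 × 1 / 1000 = 84.14 kN → 0.75 × 84.14 = 63.1 kN.
Bearing (1.2 l_c t F_u ≤ 2.4 d t F_u): upper limit = 2.4·12·10·400 / 1000 = 115.2 kN.
  Edge l_c = 25 − 14/2 = 18 → r_n = 86.4 kN; interior l_c = 50 − 14 = 36 → r_n = 115.2 kN.
  R_n,bearing = 1·86.4 + 1·115.2 = 201.6 kN → 0.75 × 201.6 = 151 kN.
Bolt shear governs: 63.1 kN.

63.1 kN (bolt shear governs)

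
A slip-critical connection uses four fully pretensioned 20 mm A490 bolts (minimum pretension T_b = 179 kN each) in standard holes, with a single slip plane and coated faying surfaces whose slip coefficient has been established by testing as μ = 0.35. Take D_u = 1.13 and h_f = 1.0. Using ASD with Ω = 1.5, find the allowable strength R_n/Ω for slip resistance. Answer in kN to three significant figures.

189 kN

R_n = μ · D_u · h_f · T_b · n_s · n_b = 0.35 × 1.13 × 1.0 × 179 × 1 × 4 = 283.2 kN.
Allowable strength R_n/Ω = 283.2 / 1.5 = 189 kN.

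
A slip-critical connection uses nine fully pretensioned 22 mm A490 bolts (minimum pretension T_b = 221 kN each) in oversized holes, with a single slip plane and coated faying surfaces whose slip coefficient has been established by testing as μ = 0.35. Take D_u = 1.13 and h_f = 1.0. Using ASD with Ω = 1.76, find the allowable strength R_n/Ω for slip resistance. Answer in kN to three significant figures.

R_n = μ · D_u · h_f · T_b · n_s · n_b = 0.35 × 1.13 × 1.0 × 221 × 1 × 9 = 786.6 kN.
Allowable strength R_n/Ω = 786.6 / 1.76 = 447 kN.

447 kN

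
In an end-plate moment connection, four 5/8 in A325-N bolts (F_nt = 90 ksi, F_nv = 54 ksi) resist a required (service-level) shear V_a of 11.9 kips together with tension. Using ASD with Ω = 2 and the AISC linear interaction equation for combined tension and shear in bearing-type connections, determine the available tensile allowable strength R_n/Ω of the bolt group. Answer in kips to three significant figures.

52 kips

A_b = π·0.625²/4 = 0.3068 in²; f_rv = 11.9 / (4 × 0.3068) = 9.697 ksi.
F'_nt = 1.3 F_nt − (Ω F_nt / F_nv) f_rv = 1.3·90 − (2·90/54)·9.697 = 84.68 ksi, capped at F_nt → F'_nt = 84.68 ksi.
R_n = F'_nt · A_b · n = 84.68 × 0.3068 × 4 = 103.9 kips.
Allowable strength R_n/Ω = 103.9 / 2 = 52 kips.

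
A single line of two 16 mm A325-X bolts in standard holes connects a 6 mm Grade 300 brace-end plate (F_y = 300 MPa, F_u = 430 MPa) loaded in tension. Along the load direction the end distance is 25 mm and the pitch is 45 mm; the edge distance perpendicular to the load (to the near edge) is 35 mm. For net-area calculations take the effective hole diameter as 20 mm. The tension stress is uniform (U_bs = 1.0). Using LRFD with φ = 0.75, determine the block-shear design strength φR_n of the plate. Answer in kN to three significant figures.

94.8 kN

Shear plane L_v = 25 + 1·45 = 70 mm; A_gv = 70 × 6 = 420 mm².
A_nv = (70 − 1.5·20) × 6 = 240 mm².
A_nt = (35 − 0.5·20) × 6 = 150 mm².
0.6 F_u A_nv = 61.92 kN; 0.6 F_y A_gv = 75.6 kN → shear rupture governs the shear term.
R_n = 61.92 + 1.0 × 430 × 150 / 1000 = 126.4 kN.
Design strength φR_n = 0.75 × 126.4 = 94.8 kN.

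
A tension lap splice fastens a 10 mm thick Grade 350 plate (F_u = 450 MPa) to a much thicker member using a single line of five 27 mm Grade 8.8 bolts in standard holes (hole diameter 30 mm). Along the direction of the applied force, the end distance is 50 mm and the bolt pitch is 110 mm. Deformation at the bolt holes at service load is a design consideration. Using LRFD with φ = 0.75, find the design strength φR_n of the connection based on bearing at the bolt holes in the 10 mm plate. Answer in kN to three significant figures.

1020 kN

Per bolt r_n = 1.2 l_c t F_u ≤ 2.4 d t F_u; upper limit = 2.4 × 27 × 10 × 450 / 1000 = 291.6 kN.
Edge bolt: l_c = 50 − 30/2 = 35 mm → 1.2 × 35 × 10 × 450 / 1000 = 189 → r_n = 189 kN.
Interior bolts: l_c = 110 − 30 = 80 mm → 1.2 × 80 × 10 × 450 / 1000 = 432 → r_n = 291.6 kN.
R_n = 1 × 189 + 4 × 291.6 = 1355 kN.
Design strength φR_n = 0.75 × 1355 = 1020 kN.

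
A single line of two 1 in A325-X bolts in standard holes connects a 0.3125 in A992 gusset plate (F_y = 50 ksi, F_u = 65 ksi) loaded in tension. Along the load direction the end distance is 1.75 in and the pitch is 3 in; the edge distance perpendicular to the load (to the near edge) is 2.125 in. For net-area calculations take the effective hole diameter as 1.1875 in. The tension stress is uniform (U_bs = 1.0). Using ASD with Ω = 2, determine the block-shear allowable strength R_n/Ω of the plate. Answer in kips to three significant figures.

33.6 kips

Shear plane L_v = 1.75 + 1·3 = 4.75 in; A_gv = 4.75 × 0.3125 = 1.484 in².
A_nv = (4.75 − 1.5·1.1875) × 0.3125 = 0.9277 in².
A_nt = (2.125 − 0.5·1.1875) × 0.3125 = 0.4785 in².
0.6 F_u A_nv = 36.18 kips; 0.6 F_y A_gv = 44.53 kips → shear rupture governs the shear term.
R_n = 36.18 + 1.0 × 65 × 0.4785 = 67.29 kips.
Allowable strength R_n/Ω = 67.29 / 2 = 33.6 kips.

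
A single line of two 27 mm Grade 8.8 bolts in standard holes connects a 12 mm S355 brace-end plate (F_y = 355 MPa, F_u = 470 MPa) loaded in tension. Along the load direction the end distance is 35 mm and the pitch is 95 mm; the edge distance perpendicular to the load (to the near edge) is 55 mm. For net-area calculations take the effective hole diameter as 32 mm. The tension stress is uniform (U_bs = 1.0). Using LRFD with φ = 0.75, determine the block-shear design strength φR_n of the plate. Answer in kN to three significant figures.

373 kN

Shear plane L_v = 35 + 1·95 = 130 mm; A_gv = 130 × 12 = 1560 mm².
A_nv = (130 − 1.5·32) × 12 = 984 mm².
A_nt = (55 − 0.5·32) × 12 = 468 mm².
0.6 F_u A_nv = 277.5 kN; 0.6 F_y A_gv = 332.3 kN → shear rupture governs the shear term.
R_n = 277.5 + 1.0 × 470 × 468 / 1000 = 497.4 kN.
Design strength φR_n = 0.75 × 497.4 = 373 kN.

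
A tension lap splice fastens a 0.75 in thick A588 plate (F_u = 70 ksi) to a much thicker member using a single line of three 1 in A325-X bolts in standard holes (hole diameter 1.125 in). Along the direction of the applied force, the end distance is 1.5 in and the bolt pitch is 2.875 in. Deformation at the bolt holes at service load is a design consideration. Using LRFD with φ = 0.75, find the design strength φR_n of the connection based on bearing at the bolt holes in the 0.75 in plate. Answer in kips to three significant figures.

Per bolt r_n = 1.2 l_c t F_u ≤ 2.4 d t F_u; upper limit = 2.4 × 1 × 0.75 × 70 = 126 kips.
Edge bolt: l_c = 1.5 − 1.125/2 = 0.9375 in → 1.2 × 0.9375 × 0.75 × 70 = 59.06 → r_n = 59.06 kips.
Interior bolts: l_c = 2.875 − 1.125 = 1.75 in → 1.2 × 1.75 × 0.75 × 70 = 110.3 → r_n = 110.3 kips.
R_n = 1 × 59.06 + 2 × 110.3 = 279.6 kips.
Design strength φR_n = 0.75 × 279.6 = 210 kips.

210 kips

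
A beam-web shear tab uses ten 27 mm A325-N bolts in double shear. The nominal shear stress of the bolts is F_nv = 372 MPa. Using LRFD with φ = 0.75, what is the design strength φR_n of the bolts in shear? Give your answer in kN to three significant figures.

3190 kN

A_b = π × 27² / 4 = 572.6 mm².
R_n = F_nv · A_b · n · n_s = 372 × 572.6 × 10 × 2 / 1000 = 4260 kN.
Design strength φR_n = 0.75 × 4260 = 3190 kN.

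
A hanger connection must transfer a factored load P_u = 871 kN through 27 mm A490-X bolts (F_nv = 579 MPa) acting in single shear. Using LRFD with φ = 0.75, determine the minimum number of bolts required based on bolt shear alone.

4 bolts

A_b = π·27²/4 = 572.6 mm².
Per-bolt design strength φR_n = 0.75 × 579 × 572.6 × 1 / 1000 = 248.6 kN.
n ≥ 871 / 248.6 = 3.503 → use 4 bolts.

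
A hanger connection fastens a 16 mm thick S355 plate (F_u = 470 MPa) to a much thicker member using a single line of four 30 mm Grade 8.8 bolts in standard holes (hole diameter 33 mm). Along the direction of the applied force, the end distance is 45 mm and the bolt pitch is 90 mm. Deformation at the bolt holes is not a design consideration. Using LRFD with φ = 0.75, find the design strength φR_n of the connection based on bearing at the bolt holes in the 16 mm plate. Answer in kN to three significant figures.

Per bolt r_n = 1.5 l_c t F_u ≤ 3.0 d t F_u; upper limit = 3.0 × 30 × 16 × 470 / 1000 = 676.8 kN.
Edge bolt: l_c = 45 − 33/2 = 28.5 mm → 1.5 × 28.5 × 16 × 470 / 1000 = 321.5 → r_n = 321.5 kN.
Interior bolts: l_c = 90 − 33 = 57 mm → 1.5 × 57 × 16 × 470 / 1000 = 643 → r_n = 643 kN.
R_n = 1 × 321.5 + 3 × 643 = 2250 kN.
Design strength φR_n = 0.75 × 2250 = 1690 kN.

1690 kN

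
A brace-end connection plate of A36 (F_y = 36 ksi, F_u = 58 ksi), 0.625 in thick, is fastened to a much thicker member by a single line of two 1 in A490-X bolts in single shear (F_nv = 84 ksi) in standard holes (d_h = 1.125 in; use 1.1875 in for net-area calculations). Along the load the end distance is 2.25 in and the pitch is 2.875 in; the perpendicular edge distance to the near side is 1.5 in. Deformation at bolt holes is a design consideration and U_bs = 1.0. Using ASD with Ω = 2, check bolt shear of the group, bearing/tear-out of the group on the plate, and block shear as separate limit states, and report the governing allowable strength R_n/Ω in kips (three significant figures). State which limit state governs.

51 kips (block shear governs)

Bolt shear: A_b = π·1²/4 = 0.7854 in²; R_n = 84 × 0.7854 × 2 × 1 = 131.9 kips → 131.9 / 2 = 66 kips.
Bearing: edge l_c = 1.688, r_n = 73.41 kips; interior l_c = 1.75, r_n = 76.12 kips; R_n = 73.41 + 1·76.12 = 149.5 kips → 74.8 kips.
Block shear: A_gv = 3.203, A_nv = 2.09, A_nt = 0.5664 in²; R_n = min(0.6F_uA_nv, 0.6F_yA_gv) + U_bs·F_u·A_nt = 102 kips → 51 kips.
Block shear governs: 51 kips.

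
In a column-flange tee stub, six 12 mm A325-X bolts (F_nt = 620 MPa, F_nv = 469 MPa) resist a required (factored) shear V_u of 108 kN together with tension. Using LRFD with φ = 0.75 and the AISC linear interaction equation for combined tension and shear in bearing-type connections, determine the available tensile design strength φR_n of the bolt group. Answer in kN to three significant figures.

267 kN

A_b = π·12²/4 = 113.1 mm²; f_rv = 108 × 1000 / (6 × 113.1) = 159.2 MPa.
F'_nt = 1.3 F_nt − (F_nt / φF_nv) f_rv = 1.3·620 − (620/(0.75·469))·159.2 = 525.5 MPa, capped at F_nt → F'_nt = 525.5 MPa.
R_n = F'_nt · A_b · n = 525.5 × 113.1 × 6 / 1000 = 356.6 kN.
Design strength φR_n = 0.75 × 356.6 = 267 kN.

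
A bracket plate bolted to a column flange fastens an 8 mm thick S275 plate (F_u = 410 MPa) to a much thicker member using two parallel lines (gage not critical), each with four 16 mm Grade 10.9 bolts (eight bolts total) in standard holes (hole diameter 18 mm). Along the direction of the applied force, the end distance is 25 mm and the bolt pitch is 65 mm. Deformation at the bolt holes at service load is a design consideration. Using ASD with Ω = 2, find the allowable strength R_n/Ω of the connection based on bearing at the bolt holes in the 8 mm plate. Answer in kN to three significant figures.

441 kN

Per bolt r_n = 1.2 l_c t F_u ≤ 2.4 d t F_u; upper limit = 2.4 × 16 × 8 × 410 / 1000 = 126 kN.
Edge bolt: l_c = 25 − 18/2 = 16 mm → 1.2 × 16 × 8 × 410 / 1000 = 62.98 → r_n = 62.98 kN.
Interior bolts: l_c = 65 − 18 = 47 mm → 1.2 × 47 × 8 × 410 / 1000 = 185 → r_n = 126 kN.
R_n = 2 × 62.98 + 6 × 126 = 881.7 kN.
Allowable strength R_n/Ω = 881.7 / 2 = 441 kN.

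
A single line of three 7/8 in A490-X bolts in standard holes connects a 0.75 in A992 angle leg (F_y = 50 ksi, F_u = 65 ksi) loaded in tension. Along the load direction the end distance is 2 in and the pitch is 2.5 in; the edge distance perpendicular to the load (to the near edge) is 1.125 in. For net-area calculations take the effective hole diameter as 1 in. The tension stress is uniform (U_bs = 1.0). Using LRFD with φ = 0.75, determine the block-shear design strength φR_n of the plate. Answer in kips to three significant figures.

Shear plane L_v = 2 + 2·2.5 = 7 in; A_gv = 7 × 0.75 = 5.25 in².
A_nv = (7 − 2.5·1) × 0.75 = 3.375 in².
A_nt = (1.125 − 0.5·1) × 0.75 = 0.4688 in².
0.6 F_u A_nv = 131.6 kips; 0.6 F_y A_gv = 157.5 kips → shear rupture governs the shear term.
R_n = 131.6 + 1.0 × 65 × 0.4688 = 162.1 kips.
Design strength φR_n = 0.75 × 162.1 = 122 kips.

122 kips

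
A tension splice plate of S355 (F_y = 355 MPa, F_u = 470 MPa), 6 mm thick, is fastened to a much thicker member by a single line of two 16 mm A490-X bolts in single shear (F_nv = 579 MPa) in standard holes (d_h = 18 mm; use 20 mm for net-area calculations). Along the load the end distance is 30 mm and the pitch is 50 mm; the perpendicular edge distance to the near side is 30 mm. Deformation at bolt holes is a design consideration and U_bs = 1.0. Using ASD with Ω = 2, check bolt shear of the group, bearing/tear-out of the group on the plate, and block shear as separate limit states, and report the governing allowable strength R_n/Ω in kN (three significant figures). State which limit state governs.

70.5 kN (block shear governs)

Bolt shear: A_b = π·16²/4 = 201.1 mm²; R_n = 579 × 201.1 × 2 × 1 / 1000 = 232.8 kN → 232.8 / 2 = 116 kN.
Bearing: edge l_c = 21, r_n = 71.06 kN; interior l_c = 32, r_n = 108.3 kN; R_n = 71.06 + 1·108.3 = 179.4 kN → 89.7 kN.
Block shear: A_gv = 480, A_nv = 300, A_nt = 120 mm²; R_n = min(0.6F_uA_nv, 0.6F_yA_gv) + U_bs·F_u·A_nt = 141 kN → 70.5 kN.
Block shear governs: 70.5 kN.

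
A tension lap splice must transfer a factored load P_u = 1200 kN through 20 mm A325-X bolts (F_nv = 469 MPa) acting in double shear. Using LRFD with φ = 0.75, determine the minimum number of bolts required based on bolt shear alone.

A_b = π·20²/4 = 314.2 mm².
Per-bolt design strength φR_n = 0.75 × 469 × 314.2 × 2 / 1000 = 221 kN.
n ≥ 1200 / 221 = 5.43 → use 6 bolts.

6 bolts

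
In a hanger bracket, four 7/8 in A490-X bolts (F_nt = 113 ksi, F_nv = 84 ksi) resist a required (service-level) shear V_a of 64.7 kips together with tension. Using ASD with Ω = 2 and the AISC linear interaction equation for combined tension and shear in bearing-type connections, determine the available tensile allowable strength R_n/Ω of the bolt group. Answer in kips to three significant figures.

A_b = π·0.875²/4 = 0.6013 in²; f_rv = 64.7 / (4 × 0.6013) = 26.9 ksi.
F'_nt = 1.3 F_nt − (Ω F_nt / F_nv) f_rv = 1.3·113 − (2·113/84)·26.9 = 74.53 ksi, capped at F_nt → F'_nt = 74.53 ksi.
R_n = F'_nt · A_b · n = 74.53 × 0.6013 × 4 = 179.3 kips.
Allowable strength R_n/Ω = 179.3 / 2 = 89.6 kips.

89.6 kips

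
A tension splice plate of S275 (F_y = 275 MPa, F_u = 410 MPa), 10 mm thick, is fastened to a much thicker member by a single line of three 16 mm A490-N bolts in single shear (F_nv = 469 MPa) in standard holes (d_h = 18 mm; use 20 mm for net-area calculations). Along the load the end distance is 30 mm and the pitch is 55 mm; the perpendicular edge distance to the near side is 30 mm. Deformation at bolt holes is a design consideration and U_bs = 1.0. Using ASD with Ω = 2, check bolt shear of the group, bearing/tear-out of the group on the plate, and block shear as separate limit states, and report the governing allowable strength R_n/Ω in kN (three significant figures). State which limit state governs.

Bolt shear: A_b = π·16²/4 = 201.1 mm²; R_n = 469 × 201.1 × 3 × 1 / 1000 = 282.9 kN → 282.9 / 2 = 141 kN.
Bearing: edge l_c = 21, r_n = 103.3 kN; interior l_c = 37, r_n = 157.4 kN; R_n = 103.3 + 2·157.4 = 418.2 kN → 209 kN.
Block shear: A_gv = 1400, A_nv = 900, A_nt = 200 mm²; R_n = min(0.6F_uA_nv, 0.6F_yA_gv) + U_bs·F_u·A_nt = 303.4 kN → 152 kN.
Bolt shear governs: 141 kN.

141 kN (bolt shear governs)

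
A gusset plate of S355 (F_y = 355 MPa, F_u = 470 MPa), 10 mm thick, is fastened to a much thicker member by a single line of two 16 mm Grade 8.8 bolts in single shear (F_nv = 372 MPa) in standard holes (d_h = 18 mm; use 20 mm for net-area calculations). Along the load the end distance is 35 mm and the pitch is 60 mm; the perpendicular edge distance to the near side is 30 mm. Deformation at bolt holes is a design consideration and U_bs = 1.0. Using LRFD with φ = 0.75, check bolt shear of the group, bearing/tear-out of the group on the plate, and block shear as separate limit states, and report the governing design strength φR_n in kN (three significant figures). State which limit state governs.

Bolt shear: A_b = π·16²/4 = 201.1 mm²; R_n = 372 × 201.1 × 2 × 1 / 1000 = 149.6 kN → 0.75 × 149.6 = 112 kN.
Bearing: edge l_c = 26, r_n = 146.6 kN; interior l_c = 42, r_n = 180.5 kN; R_n = 146.6 + 1·180.5 = 327.1 kN → 245 kN.
Block shear: A_gv = 950, A_nv = 650, A_nt = 200 mm²; R_n = min(0.6F_uA_nv, 0.6F_yA_gv) + U_bs·F_u·A_nt = 277.3 kN → 208 kN.
Bolt shear governs: 112 kN.

112 kN (bolt shear governs)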